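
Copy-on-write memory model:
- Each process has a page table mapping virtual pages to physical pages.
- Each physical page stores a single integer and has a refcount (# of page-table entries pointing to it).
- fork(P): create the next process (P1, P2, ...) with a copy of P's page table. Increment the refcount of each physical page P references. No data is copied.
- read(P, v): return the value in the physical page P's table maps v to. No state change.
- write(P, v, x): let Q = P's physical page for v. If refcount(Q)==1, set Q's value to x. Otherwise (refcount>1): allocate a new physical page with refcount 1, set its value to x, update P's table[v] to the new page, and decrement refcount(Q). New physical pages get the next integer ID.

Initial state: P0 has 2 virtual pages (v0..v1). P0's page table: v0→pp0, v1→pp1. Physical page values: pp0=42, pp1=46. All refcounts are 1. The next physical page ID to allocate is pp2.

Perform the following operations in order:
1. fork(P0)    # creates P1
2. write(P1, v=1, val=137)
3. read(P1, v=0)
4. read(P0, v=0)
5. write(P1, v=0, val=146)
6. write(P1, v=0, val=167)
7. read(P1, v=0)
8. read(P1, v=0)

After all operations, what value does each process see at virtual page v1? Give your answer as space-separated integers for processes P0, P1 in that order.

Op 1: fork(P0) -> P1. 2 ppages; refcounts: pp0:2 pp1:2
Op 2: write(P1, v1, 137). refcount(pp1)=2>1 -> COPY to pp2. 3 ppages; refcounts: pp0:2 pp1:1 pp2:1
Op 3: read(P1, v0) -> 42. No state change.
Op 4: read(P0, v0) -> 42. No state change.
Op 5: write(P1, v0, 146). refcount(pp0)=2>1 -> COPY to pp3. 4 ppages; refcounts: pp0:1 pp1:1 pp2:1 pp3:1
Op 6: write(P1, v0, 167). refcount(pp3)=1 -> write in place. 4 ppages; refcounts: pp0:1 pp1:1 pp2:1 pp3:1
Op 7: read(P1, v0) -> 167. No state change.
Op 8: read(P1, v0) -> 167. No state change.
P0: v1 -> pp1 = 46
P1: v1 -> pp2 = 137

Answer: 46 137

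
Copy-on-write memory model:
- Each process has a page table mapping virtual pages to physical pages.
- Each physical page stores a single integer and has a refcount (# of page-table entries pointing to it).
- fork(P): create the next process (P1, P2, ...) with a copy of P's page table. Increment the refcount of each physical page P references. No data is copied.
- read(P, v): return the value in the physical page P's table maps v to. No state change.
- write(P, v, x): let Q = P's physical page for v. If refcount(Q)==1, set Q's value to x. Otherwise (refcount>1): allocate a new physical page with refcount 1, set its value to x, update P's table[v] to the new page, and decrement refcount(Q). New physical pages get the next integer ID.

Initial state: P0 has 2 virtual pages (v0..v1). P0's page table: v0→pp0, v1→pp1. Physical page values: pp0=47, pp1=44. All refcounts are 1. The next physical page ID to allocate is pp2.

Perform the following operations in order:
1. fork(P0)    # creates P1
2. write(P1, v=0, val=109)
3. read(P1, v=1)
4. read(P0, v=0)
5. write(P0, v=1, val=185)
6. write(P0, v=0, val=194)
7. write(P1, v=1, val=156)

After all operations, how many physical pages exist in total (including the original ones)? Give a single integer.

Answer: 4

Derivation:
Op 1: fork(P0) -> P1. 2 ppages; refcounts: pp0:2 pp1:2
Op 2: write(P1, v0, 109). refcount(pp0)=2>1 -> COPY to pp2. 3 ppages; refcounts: pp0:1 pp1:2 pp2:1
Op 3: read(P1, v1) -> 44. No state change.
Op 4: read(P0, v0) -> 47. No state change.
Op 5: write(P0, v1, 185). refcount(pp1)=2>1 -> COPY to pp3. 4 ppages; refcounts: pp0:1 pp1:1 pp2:1 pp3:1
Op 6: write(P0, v0, 194). refcount(pp0)=1 -> write in place. 4 ppages; refcounts: pp0:1 pp1:1 pp2:1 pp3:1
Op 7: write(P1, v1, 156). refcount(pp1)=1 -> write in place. 4 ppages; refcounts: pp0:1 pp1:1 pp2:1 pp3:1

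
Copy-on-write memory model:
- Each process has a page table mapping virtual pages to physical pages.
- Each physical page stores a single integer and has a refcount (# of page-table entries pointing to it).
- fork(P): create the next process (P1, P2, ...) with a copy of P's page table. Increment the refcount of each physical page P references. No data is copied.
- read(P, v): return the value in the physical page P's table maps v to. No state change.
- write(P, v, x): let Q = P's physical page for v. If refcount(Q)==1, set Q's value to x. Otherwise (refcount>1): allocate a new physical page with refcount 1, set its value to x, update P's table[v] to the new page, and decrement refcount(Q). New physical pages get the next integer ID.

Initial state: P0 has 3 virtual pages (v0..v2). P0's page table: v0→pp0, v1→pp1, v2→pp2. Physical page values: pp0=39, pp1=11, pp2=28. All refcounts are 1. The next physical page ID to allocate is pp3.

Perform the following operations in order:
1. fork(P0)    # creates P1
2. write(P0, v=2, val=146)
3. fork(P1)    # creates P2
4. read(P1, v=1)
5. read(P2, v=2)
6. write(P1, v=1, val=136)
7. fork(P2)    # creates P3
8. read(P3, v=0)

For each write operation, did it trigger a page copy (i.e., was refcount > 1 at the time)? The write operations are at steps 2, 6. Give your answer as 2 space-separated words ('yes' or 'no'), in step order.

Op 1: fork(P0) -> P1. 3 ppages; refcounts: pp0:2 pp1:2 pp2:2
Op 2: write(P0, v2, 146). refcount(pp2)=2>1 -> COPY to pp3. 4 ppages; refcounts: pp0:2 pp1:2 pp2:1 pp3:1
Op 3: fork(P1) -> P2. 4 ppages; refcounts: pp0:3 pp1:3 pp2:2 pp3:1
Op 4: read(P1, v1) -> 11. No state change.
Op 5: read(P2, v2) -> 28. No state change.
Op 6: write(P1, v1, 136). refcount(pp1)=3>1 -> COPY to pp4. 5 ppages; refcounts: pp0:3 pp1:2 pp2:2 pp3:1 pp4:1
Op 7: fork(P2) -> P3. 5 ppages; refcounts: pp0:4 pp1:3 pp2:3 pp3:1 pp4:1
Op 8: read(P3, v0) -> 39. No state change.

yes yes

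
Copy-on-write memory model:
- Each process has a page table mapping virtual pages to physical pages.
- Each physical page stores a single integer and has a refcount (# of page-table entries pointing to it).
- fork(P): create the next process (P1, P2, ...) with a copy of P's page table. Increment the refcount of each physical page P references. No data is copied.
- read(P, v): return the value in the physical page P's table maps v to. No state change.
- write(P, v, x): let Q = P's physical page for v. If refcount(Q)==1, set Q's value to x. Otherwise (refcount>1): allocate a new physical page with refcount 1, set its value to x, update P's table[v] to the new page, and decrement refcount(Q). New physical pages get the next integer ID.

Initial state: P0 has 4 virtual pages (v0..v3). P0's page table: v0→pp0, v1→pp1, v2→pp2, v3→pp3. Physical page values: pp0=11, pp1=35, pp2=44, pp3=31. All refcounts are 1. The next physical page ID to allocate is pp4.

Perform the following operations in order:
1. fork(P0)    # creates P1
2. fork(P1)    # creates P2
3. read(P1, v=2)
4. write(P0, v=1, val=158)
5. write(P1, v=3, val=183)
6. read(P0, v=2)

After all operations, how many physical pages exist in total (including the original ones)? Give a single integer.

Answer: 6

Derivation:
Op 1: fork(P0) -> P1. 4 ppages; refcounts: pp0:2 pp1:2 pp2:2 pp3:2
Op 2: fork(P1) -> P2. 4 ppages; refcounts: pp0:3 pp1:3 pp2:3 pp3:3
Op 3: read(P1, v2) -> 44. No state change.
Op 4: write(P0, v1, 158). refcount(pp1)=3>1 -> COPY to pp4. 5 ppages; refcounts: pp0:3 pp1:2 pp2:3 pp3:3 pp4:1
Op 5: write(P1, v3, 183). refcount(pp3)=3>1 -> COPY to pp5. 6 ppages; refcounts: pp0:3 pp1:2 pp2:3 pp3:2 pp4:1 pp5:1
Op 6: read(P0, v2) -> 44. No state change.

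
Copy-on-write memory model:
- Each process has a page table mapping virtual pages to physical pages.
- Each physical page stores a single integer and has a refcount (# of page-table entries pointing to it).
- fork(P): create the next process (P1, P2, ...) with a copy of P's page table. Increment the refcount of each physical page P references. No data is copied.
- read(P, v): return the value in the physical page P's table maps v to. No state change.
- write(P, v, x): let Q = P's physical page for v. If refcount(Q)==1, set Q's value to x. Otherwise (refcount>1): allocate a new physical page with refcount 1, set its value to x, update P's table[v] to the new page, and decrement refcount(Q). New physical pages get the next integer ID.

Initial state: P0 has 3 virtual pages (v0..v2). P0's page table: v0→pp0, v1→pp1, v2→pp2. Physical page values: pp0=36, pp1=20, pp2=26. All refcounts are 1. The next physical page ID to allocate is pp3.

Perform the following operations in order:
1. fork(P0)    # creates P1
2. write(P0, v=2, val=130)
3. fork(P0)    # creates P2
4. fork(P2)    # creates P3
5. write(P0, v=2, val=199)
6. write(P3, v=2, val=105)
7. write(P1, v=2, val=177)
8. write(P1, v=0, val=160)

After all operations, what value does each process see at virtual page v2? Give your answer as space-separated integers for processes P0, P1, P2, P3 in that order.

Answer: 199 177 130 105

Derivation:
Op 1: fork(P0) -> P1. 3 ppages; refcounts: pp0:2 pp1:2 pp2:2
Op 2: write(P0, v2, 130). refcount(pp2)=2>1 -> COPY to pp3. 4 ppages; refcounts: pp0:2 pp1:2 pp2:1 pp3:1
Op 3: fork(P0) -> P2. 4 ppages; refcounts: pp0:3 pp1:3 pp2:1 pp3:2
Op 4: fork(P2) -> P3. 4 ppages; refcounts: pp0:4 pp1:4 pp2:1 pp3:3
Op 5: write(P0, v2, 199). refcount(pp3)=3>1 -> COPY to pp4. 5 ppages; refcounts: pp0:4 pp1:4 pp2:1 pp3:2 pp4:1
Op 6: write(P3, v2, 105). refcount(pp3)=2>1 -> COPY to pp5. 6 ppages; refcounts: pp0:4 pp1:4 pp2:1 pp3:1 pp4:1 pp5:1
Op 7: write(P1, v2, 177). refcount(pp2)=1 -> write in place. 6 ppages; refcounts: pp0:4 pp1:4 pp2:1 pp3:1 pp4:1 pp5:1
Op 8: write(P1, v0, 160). refcount(pp0)=4>1 -> COPY to pp6. 7 ppages; refcounts: pp0:3 pp1:4 pp2:1 pp3:1 pp4:1 pp5:1 pp6:1
P0: v2 -> pp4 = 199
P1: v2 -> pp2 = 177
P2: v2 -> pp3 = 130
P3: v2 -> pp5 = 105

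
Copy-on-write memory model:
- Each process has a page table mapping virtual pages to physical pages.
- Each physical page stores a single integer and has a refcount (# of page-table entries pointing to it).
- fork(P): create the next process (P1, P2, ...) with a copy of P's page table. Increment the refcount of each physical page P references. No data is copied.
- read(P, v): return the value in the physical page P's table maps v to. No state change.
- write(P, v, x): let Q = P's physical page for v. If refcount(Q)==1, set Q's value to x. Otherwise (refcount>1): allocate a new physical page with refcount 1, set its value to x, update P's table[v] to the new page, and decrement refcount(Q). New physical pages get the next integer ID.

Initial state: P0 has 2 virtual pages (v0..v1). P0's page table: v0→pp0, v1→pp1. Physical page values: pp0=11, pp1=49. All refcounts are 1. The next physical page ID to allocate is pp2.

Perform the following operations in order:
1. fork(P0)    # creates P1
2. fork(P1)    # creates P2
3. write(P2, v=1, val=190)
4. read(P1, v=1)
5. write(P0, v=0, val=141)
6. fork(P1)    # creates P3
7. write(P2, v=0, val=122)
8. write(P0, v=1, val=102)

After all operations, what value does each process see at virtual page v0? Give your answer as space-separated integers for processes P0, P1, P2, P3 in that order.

Answer: 141 11 122 11

Derivation:
Op 1: fork(P0) -> P1. 2 ppages; refcounts: pp0:2 pp1:2
Op 2: fork(P1) -> P2. 2 ppages; refcounts: pp0:3 pp1:3
Op 3: write(P2, v1, 190). refcount(pp1)=3>1 -> COPY to pp2. 3 ppages; refcounts: pp0:3 pp1:2 pp2:1
Op 4: read(P1, v1) -> 49. No state change.
Op 5: write(P0, v0, 141). refcount(pp0)=3>1 -> COPY to pp3. 4 ppages; refcounts: pp0:2 pp1:2 pp2:1 pp3:1
Op 6: fork(P1) -> P3. 4 ppages; refcounts: pp0:3 pp1:3 pp2:1 pp3:1
Op 7: write(P2, v0, 122). refcount(pp0)=3>1 -> COPY to pp4. 5 ppages; refcounts: pp0:2 pp1:3 pp2:1 pp3:1 pp4:1
Op 8: write(P0, v1, 102). refcount(pp1)=3>1 -> COPY to pp5. 6 ppages; refcounts: pp0:2 pp1:2 pp2:1 pp3:1 pp4:1 pp5:1
P0: v0 -> pp3 = 141
P1: v0 -> pp0 = 11
P2: v0 -> pp4 = 122
P3: v0 -> pp0 = 11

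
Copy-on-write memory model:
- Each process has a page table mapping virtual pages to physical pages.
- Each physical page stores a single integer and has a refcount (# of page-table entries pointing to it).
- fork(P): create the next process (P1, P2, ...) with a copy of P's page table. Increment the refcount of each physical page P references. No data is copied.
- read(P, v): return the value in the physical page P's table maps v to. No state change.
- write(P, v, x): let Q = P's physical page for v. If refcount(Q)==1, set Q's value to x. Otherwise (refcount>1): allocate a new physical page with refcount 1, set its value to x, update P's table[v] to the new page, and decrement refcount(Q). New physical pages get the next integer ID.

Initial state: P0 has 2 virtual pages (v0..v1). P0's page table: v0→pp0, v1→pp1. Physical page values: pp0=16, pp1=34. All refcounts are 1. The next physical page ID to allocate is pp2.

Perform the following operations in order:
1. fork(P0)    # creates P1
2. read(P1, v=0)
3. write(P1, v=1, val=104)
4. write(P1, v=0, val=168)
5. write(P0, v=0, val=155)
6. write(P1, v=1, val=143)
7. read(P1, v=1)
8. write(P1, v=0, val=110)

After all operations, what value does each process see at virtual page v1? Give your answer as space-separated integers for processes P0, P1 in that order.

Answer: 34 143

Derivation:
Op 1: fork(P0) -> P1. 2 ppages; refcounts: pp0:2 pp1:2
Op 2: read(P1, v0) -> 16. No state change.
Op 3: write(P1, v1, 104). refcount(pp1)=2>1 -> COPY to pp2. 3 ppages; refcounts: pp0:2 pp1:1 pp2:1
Op 4: write(P1, v0, 168). refcount(pp0)=2>1 -> COPY to pp3. 4 ppages; refcounts: pp0:1 pp1:1 pp2:1 pp3:1
Op 5: write(P0, v0, 155). refcount(pp0)=1 -> write in place. 4 ppages; refcounts: pp0:1 pp1:1 pp2:1 pp3:1
Op 6: write(P1, v1, 143). refcount(pp2)=1 -> write in place. 4 ppages; refcounts: pp0:1 pp1:1 pp2:1 pp3:1
Op 7: read(P1, v1) -> 143. No state change.
Op 8: write(P1, v0, 110). refcount(pp3)=1 -> write in place. 4 ppages; refcounts: pp0:1 pp1:1 pp2:1 pp3:1
P0: v1 -> pp1 = 34
P1: v1 -> pp2 = 143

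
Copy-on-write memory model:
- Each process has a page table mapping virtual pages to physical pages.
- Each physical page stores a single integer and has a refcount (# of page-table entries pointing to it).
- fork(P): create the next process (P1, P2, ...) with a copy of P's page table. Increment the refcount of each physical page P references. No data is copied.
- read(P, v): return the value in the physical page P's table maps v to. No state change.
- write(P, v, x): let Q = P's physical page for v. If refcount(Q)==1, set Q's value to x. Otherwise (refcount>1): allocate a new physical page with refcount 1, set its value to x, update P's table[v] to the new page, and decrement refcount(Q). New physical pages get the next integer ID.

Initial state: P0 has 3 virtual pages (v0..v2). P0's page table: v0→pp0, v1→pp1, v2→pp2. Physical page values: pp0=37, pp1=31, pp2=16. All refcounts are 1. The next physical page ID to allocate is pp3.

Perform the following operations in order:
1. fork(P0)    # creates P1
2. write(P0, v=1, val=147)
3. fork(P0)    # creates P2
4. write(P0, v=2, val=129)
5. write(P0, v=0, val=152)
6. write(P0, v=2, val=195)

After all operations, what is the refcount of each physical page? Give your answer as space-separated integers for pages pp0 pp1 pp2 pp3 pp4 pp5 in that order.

Answer: 2 1 2 2 1 1

Derivation:
Op 1: fork(P0) -> P1. 3 ppages; refcounts: pp0:2 pp1:2 pp2:2
Op 2: write(P0, v1, 147). refcount(pp1)=2>1 -> COPY to pp3. 4 ppages; refcounts: pp0:2 pp1:1 pp2:2 pp3:1
Op 3: fork(P0) -> P2. 4 ppages; refcounts: pp0:3 pp1:1 pp2:3 pp3:2
Op 4: write(P0, v2, 129). refcount(pp2)=3>1 -> COPY to pp4. 5 ppages; refcounts: pp0:3 pp1:1 pp2:2 pp3:2 pp4:1
Op 5: write(P0, v0, 152). refcount(pp0)=3>1 -> COPY to pp5. 6 ppages; refcounts: pp0:2 pp1:1 pp2:2 pp3:2 pp4:1 pp5:1
Op 6: write(P0, v2, 195). refcount(pp4)=1 -> write in place. 6 ppages; refcounts: pp0:2 pp1:1 pp2:2 pp3:2 pp4:1 pp5:1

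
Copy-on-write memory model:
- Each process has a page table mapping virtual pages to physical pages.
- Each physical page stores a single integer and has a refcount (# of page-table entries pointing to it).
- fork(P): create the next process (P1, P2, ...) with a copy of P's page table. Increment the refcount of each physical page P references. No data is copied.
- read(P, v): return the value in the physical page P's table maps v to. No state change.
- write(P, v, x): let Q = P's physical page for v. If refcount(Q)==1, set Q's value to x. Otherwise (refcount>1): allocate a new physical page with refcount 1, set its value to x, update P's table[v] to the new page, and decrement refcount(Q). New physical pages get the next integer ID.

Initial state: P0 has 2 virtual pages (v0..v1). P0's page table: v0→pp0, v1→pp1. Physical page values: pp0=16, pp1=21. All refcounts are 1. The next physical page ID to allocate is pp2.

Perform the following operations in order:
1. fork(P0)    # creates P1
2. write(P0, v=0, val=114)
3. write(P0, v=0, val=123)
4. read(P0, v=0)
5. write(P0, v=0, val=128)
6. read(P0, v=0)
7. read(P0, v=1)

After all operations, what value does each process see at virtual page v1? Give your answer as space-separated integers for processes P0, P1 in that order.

Op 1: fork(P0) -> P1. 2 ppages; refcounts: pp0:2 pp1:2
Op 2: write(P0, v0, 114). refcount(pp0)=2>1 -> COPY to pp2. 3 ppages; refcounts: pp0:1 pp1:2 pp2:1
Op 3: write(P0, v0, 123). refcount(pp2)=1 -> write in place. 3 ppages; refcounts: pp0:1 pp1:2 pp2:1
Op 4: read(P0, v0) -> 123. No state change.
Op 5: write(P0, v0, 128). refcount(pp2)=1 -> write in place. 3 ppages; refcounts: pp0:1 pp1:2 pp2:1
Op 6: read(P0, v0) -> 128. No state change.
Op 7: read(P0, v1) -> 21. No state change.
P0: v1 -> pp1 = 21
P1: v1 -> pp1 = 21

Answer: 21 21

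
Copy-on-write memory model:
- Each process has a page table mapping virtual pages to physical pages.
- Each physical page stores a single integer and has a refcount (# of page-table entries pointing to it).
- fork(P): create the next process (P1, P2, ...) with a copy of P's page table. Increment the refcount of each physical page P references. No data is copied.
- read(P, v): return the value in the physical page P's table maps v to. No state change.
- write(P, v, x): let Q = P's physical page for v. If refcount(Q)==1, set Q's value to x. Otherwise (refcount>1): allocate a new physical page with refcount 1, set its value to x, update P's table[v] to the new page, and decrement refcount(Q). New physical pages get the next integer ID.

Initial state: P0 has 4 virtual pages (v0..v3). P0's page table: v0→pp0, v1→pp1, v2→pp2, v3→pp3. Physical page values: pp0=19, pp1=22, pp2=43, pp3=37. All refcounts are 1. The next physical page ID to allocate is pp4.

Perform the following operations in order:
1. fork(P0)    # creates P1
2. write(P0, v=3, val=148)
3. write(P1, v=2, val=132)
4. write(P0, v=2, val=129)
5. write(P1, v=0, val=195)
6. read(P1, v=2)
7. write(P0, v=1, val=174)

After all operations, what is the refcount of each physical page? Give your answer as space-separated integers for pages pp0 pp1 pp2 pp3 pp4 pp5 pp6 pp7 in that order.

Op 1: fork(P0) -> P1. 4 ppages; refcounts: pp0:2 pp1:2 pp2:2 pp3:2
Op 2: write(P0, v3, 148). refcount(pp3)=2>1 -> COPY to pp4. 5 ppages; refcounts: pp0:2 pp1:2 pp2:2 pp3:1 pp4:1
Op 3: write(P1, v2, 132). refcount(pp2)=2>1 -> COPY to pp5. 6 ppages; refcounts: pp0:2 pp1:2 pp2:1 pp3:1 pp4:1 pp5:1
Op 4: write(P0, v2, 129). refcount(pp2)=1 -> write in place. 6 ppages; refcounts: pp0:2 pp1:2 pp2:1 pp3:1 pp4:1 pp5:1
Op 5: write(P1, v0, 195). refcount(pp0)=2>1 -> COPY to pp6. 7 ppages; refcounts: pp0:1 pp1:2 pp2:1 pp3:1 pp4:1 pp5:1 pp6:1
Op 6: read(P1, v2) -> 132. No state change.
Op 7: write(P0, v1, 174). refcount(pp1)=2>1 -> COPY to pp7. 8 ppages; refcounts: pp0:1 pp1:1 pp2:1 pp3:1 pp4:1 pp5:1 pp6:1 pp7:1

Answer: 1 1 1 1 1 1 1 1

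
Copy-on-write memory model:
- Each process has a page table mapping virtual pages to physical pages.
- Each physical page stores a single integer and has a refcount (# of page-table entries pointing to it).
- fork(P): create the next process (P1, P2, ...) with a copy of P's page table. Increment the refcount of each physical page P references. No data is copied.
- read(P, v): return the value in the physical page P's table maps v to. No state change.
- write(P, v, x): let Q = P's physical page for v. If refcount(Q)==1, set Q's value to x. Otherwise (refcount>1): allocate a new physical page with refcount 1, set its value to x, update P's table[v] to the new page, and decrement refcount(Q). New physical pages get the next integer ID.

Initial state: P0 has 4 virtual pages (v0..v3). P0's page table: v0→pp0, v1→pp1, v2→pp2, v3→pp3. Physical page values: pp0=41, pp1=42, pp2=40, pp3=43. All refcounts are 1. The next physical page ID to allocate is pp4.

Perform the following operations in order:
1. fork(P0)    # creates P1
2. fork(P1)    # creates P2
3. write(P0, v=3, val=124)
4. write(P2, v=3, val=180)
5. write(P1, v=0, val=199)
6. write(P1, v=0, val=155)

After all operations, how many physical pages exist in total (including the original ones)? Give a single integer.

Answer: 7

Derivation:
Op 1: fork(P0) -> P1. 4 ppages; refcounts: pp0:2 pp1:2 pp2:2 pp3:2
Op 2: fork(P1) -> P2. 4 ppages; refcounts: pp0:3 pp1:3 pp2:3 pp3:3
Op 3: write(P0, v3, 124). refcount(pp3)=3>1 -> COPY to pp4. 5 ppages; refcounts: pp0:3 pp1:3 pp2:3 pp3:2 pp4:1
Op 4: write(P2, v3, 180). refcount(pp3)=2>1 -> COPY to pp5. 6 ppages; refcounts: pp0:3 pp1:3 pp2:3 pp3:1 pp4:1 pp5:1
Op 5: write(P1, v0, 199). refcount(pp0)=3>1 -> COPY to pp6. 7 ppages; refcounts: pp0:2 pp1:3 pp2:3 pp3:1 pp4:1 pp5:1 pp6:1
Op 6: write(P1, v0, 155). refcount(pp6)=1 -> write in place. 7 ppages; refcounts: pp0:2 pp1:3 pp2:3 pp3:1 pp4:1 pp5:1 pp6:1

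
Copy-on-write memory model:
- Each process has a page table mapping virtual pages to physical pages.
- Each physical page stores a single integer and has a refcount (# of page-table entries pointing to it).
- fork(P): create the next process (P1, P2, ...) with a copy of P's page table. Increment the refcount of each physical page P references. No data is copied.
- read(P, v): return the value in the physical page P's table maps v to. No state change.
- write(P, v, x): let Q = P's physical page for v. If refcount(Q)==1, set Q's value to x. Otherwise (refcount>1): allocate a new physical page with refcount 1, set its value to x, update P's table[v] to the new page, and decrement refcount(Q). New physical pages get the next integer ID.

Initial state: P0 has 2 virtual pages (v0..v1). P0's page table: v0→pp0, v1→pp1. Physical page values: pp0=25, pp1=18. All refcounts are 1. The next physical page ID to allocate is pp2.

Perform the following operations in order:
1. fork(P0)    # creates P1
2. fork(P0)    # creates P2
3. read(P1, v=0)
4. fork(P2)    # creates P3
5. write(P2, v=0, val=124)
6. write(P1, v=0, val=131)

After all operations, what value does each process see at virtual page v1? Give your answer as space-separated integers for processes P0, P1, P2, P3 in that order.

Answer: 18 18 18 18

Derivation:
Op 1: fork(P0) -> P1. 2 ppages; refcounts: pp0:2 pp1:2
Op 2: fork(P0) -> P2. 2 ppages; refcounts: pp0:3 pp1:3
Op 3: read(P1, v0) -> 25. No state change.
Op 4: fork(P2) -> P3. 2 ppages; refcounts: pp0:4 pp1:4
Op 5: write(P2, v0, 124). refcount(pp0)=4>1 -> COPY to pp2. 3 ppages; refcounts: pp0:3 pp1:4 pp2:1
Op 6: write(P1, v0, 131). refcount(pp0)=3>1 -> COPY to pp3. 4 ppages; refcounts: pp0:2 pp1:4 pp2:1 pp3:1
P0: v1 -> pp1 = 18
P1: v1 -> pp1 = 18
P2: v1 -> pp1 = 18
P3: v1 -> pp1 = 18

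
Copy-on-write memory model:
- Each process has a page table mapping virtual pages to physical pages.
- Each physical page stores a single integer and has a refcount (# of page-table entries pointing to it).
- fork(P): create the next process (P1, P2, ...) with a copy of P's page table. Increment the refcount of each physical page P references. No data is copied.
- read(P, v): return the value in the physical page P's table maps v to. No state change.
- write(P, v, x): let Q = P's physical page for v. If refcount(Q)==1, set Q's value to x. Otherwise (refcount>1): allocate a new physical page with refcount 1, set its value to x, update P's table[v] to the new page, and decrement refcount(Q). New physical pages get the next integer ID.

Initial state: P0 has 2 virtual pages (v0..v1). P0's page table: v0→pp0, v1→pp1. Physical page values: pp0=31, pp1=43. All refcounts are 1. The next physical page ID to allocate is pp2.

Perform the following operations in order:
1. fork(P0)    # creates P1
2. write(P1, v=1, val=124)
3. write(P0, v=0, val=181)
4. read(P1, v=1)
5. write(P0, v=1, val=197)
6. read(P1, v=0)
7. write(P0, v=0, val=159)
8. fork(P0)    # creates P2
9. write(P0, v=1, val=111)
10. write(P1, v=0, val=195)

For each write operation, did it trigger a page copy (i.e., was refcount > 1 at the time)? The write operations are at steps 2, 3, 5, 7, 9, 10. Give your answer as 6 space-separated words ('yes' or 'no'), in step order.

Op 1: fork(P0) -> P1. 2 ppages; refcounts: pp0:2 pp1:2
Op 2: write(P1, v1, 124). refcount(pp1)=2>1 -> COPY to pp2. 3 ppages; refcounts: pp0:2 pp1:1 pp2:1
Op 3: write(P0, v0, 181). refcount(pp0)=2>1 -> COPY to pp3. 4 ppages; refcounts: pp0:1 pp1:1 pp2:1 pp3:1
Op 4: read(P1, v1) -> 124. No state change.
Op 5: write(P0, v1, 197). refcount(pp1)=1 -> write in place. 4 ppages; refcounts: pp0:1 pp1:1 pp2:1 pp3:1
Op 6: read(P1, v0) -> 31. No state change.
Op 7: write(P0, v0, 159). refcount(pp3)=1 -> write in place. 4 ppages; refcounts: pp0:1 pp1:1 pp2:1 pp3:1
Op 8: fork(P0) -> P2. 4 ppages; refcounts: pp0:1 pp1:2 pp2:1 pp3:2
Op 9: write(P0, v1, 111). refcount(pp1)=2>1 -> COPY to pp4. 5 ppages; refcounts: pp0:1 pp1:1 pp2:1 pp3:2 pp4:1
Op 10: write(P1, v0, 195). refcount(pp0)=1 -> write in place. 5 ppages; refcounts: pp0:1 pp1:1 pp2:1 pp3:2 pp4:1

yes yes no no yes no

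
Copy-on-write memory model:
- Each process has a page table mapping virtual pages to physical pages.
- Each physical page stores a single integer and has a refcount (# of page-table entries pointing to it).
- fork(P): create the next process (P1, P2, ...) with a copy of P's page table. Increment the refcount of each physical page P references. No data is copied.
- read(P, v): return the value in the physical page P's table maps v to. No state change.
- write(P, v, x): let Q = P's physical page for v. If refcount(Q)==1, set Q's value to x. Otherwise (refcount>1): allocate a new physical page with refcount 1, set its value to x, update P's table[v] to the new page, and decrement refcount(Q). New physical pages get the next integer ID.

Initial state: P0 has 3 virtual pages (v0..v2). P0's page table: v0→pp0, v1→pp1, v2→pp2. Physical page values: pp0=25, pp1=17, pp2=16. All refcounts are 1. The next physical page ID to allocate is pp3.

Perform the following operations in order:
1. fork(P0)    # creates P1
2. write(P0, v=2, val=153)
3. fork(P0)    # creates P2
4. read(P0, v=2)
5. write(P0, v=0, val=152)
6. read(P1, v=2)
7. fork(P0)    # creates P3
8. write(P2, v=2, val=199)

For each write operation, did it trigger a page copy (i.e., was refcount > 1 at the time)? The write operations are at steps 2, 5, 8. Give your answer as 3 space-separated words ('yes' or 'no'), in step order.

Op 1: fork(P0) -> P1. 3 ppages; refcounts: pp0:2 pp1:2 pp2:2
Op 2: write(P0, v2, 153). refcount(pp2)=2>1 -> COPY to pp3. 4 ppages; refcounts: pp0:2 pp1:2 pp2:1 pp3:1
Op 3: fork(P0) -> P2. 4 ppages; refcounts: pp0:3 pp1:3 pp2:1 pp3:2
Op 4: read(P0, v2) -> 153. No state change.
Op 5: write(P0, v0, 152). refcount(pp0)=3>1 -> COPY to pp4. 5 ppages; refcounts: pp0:2 pp1:3 pp2:1 pp3:2 pp4:1
Op 6: read(P1, v2) -> 16. No state change.
Op 7: fork(P0) -> P3. 5 ppages; refcounts: pp0:2 pp1:4 pp2:1 pp3:3 pp4:2
Op 8: write(P2, v2, 199). refcount(pp3)=3>1 -> COPY to pp5. 6 ppages; refcounts: pp0:2 pp1:4 pp2:1 pp3:2 pp4:2 pp5:1

yes yes yes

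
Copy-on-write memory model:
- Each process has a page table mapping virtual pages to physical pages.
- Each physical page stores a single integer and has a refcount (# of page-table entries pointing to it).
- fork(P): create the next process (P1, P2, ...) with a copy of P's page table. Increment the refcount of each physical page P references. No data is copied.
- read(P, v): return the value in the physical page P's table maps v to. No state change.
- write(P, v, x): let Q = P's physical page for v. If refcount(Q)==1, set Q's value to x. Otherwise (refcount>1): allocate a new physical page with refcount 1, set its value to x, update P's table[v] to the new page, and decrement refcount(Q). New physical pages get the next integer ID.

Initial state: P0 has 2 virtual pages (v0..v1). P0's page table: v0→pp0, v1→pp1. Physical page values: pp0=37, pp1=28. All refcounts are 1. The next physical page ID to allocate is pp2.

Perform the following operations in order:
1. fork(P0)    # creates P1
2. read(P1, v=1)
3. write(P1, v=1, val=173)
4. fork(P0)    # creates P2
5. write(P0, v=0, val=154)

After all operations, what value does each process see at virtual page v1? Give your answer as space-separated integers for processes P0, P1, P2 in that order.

Answer: 28 173 28

Derivation:
Op 1: fork(P0) -> P1. 2 ppages; refcounts: pp0:2 pp1:2
Op 2: read(P1, v1) -> 28. No state change.
Op 3: write(P1, v1, 173). refcount(pp1)=2>1 -> COPY to pp2. 3 ppages; refcounts: pp0:2 pp1:1 pp2:1
Op 4: fork(P0) -> P2. 3 ppages; refcounts: pp0:3 pp1:2 pp2:1
Op 5: write(P0, v0, 154). refcount(pp0)=3>1 -> COPY to pp3. 4 ppages; refcounts: pp0:2 pp1:2 pp2:1 pp3:1
P0: v1 -> pp1 = 28
P1: v1 -> pp2 = 173
P2: v1 -> pp1 = 28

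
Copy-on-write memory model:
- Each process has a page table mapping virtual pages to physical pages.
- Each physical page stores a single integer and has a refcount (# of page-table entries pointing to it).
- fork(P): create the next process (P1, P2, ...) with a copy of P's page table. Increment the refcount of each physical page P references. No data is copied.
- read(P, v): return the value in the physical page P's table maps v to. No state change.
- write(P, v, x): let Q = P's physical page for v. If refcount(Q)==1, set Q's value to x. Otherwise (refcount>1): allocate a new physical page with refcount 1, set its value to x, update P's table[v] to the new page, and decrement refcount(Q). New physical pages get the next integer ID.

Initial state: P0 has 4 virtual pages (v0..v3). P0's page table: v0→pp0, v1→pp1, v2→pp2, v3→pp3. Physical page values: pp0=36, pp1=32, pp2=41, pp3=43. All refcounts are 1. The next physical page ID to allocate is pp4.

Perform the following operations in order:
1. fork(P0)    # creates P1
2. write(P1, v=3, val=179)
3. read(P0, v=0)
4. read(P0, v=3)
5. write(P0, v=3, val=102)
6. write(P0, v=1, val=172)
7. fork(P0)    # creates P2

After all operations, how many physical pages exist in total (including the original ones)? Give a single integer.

Answer: 6

Derivation:
Op 1: fork(P0) -> P1. 4 ppages; refcounts: pp0:2 pp1:2 pp2:2 pp3:2
Op 2: write(P1, v3, 179). refcount(pp3)=2>1 -> COPY to pp4. 5 ppages; refcounts: pp0:2 pp1:2 pp2:2 pp3:1 pp4:1
Op 3: read(P0, v0) -> 36. No state change.
Op 4: read(P0, v3) -> 43. No state change.
Op 5: write(P0, v3, 102). refcount(pp3)=1 -> write in place. 5 ppages; refcounts: pp0:2 pp1:2 pp2:2 pp3:1 pp4:1
Op 6: write(P0, v1, 172). refcount(pp1)=2>1 -> COPY to pp5. 6 ppages; refcounts: pp0:2 pp1:1 pp2:2 pp3:1 pp4:1 pp5:1
Op 7: fork(P0) -> P2. 6 ppages; refcounts: pp0:3 pp1:1 pp2:3 pp3:2 pp4:1 pp5:2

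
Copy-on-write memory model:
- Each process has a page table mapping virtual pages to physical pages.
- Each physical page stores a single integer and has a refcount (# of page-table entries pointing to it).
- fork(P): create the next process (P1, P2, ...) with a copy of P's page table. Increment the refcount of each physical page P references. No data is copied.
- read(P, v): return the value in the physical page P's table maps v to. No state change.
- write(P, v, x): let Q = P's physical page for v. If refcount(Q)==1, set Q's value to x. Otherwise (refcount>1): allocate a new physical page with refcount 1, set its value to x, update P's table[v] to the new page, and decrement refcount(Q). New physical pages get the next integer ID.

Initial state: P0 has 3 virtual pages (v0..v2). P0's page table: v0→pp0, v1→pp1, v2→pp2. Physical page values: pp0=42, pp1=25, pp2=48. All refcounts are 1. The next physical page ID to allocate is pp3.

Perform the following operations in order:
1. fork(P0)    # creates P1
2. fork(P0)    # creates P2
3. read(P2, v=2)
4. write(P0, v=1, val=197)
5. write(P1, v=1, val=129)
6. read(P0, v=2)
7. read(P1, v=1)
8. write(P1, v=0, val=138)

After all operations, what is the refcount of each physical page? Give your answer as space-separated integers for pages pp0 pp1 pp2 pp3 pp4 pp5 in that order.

Op 1: fork(P0) -> P1. 3 ppages; refcounts: pp0:2 pp1:2 pp2:2
Op 2: fork(P0) -> P2. 3 ppages; refcounts: pp0:3 pp1:3 pp2:3
Op 3: read(P2, v2) -> 48. No state change.
Op 4: write(P0, v1, 197). refcount(pp1)=3>1 -> COPY to pp3. 4 ppages; refcounts: pp0:3 pp1:2 pp2:3 pp3:1
Op 5: write(P1, v1, 129). refcount(pp1)=2>1 -> COPY to pp4. 5 ppages; refcounts: pp0:3 pp1:1 pp2:3 pp3:1 pp4:1
Op 6: read(P0, v2) -> 48. No state change.
Op 7: read(P1, v1) -> 129. No state change.
Op 8: write(P1, v0, 138). refcount(pp0)=3>1 -> COPY to pp5. 6 ppages; refcounts: pp0:2 pp1:1 pp2:3 pp3:1 pp4:1 pp5:1

Answer: 2 1 3 1 1 1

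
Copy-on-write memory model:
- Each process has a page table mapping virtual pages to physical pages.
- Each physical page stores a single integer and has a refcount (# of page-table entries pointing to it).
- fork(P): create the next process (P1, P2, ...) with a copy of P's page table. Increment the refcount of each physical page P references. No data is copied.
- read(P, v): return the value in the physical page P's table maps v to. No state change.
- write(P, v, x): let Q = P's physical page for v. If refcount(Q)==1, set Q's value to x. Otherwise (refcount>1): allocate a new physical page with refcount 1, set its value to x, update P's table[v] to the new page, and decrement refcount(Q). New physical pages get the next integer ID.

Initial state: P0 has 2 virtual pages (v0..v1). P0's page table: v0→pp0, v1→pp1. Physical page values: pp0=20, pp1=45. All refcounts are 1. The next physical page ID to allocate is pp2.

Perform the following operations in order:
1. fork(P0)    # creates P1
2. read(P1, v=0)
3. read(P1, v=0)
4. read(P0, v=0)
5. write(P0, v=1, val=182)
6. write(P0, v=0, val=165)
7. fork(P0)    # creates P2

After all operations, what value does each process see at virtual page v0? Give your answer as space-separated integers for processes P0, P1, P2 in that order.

Answer: 165 20 165

Derivation:
Op 1: fork(P0) -> P1. 2 ppages; refcounts: pp0:2 pp1:2
Op 2: read(P1, v0) -> 20. No state change.
Op 3: read(P1, v0) -> 20. No state change.
Op 4: read(P0, v0) -> 20. No state change.
Op 5: write(P0, v1, 182). refcount(pp1)=2>1 -> COPY to pp2. 3 ppages; refcounts: pp0:2 pp1:1 pp2:1
Op 6: write(P0, v0, 165). refcount(pp0)=2>1 -> COPY to pp3. 4 ppages; refcounts: pp0:1 pp1:1 pp2:1 pp3:1
Op 7: fork(P0) -> P2. 4 ppages; refcounts: pp0:1 pp1:1 pp2:2 pp3:2
P0: v0 -> pp3 = 165
P1: v0 -> pp0 = 20
P2: v0 -> pp3 = 165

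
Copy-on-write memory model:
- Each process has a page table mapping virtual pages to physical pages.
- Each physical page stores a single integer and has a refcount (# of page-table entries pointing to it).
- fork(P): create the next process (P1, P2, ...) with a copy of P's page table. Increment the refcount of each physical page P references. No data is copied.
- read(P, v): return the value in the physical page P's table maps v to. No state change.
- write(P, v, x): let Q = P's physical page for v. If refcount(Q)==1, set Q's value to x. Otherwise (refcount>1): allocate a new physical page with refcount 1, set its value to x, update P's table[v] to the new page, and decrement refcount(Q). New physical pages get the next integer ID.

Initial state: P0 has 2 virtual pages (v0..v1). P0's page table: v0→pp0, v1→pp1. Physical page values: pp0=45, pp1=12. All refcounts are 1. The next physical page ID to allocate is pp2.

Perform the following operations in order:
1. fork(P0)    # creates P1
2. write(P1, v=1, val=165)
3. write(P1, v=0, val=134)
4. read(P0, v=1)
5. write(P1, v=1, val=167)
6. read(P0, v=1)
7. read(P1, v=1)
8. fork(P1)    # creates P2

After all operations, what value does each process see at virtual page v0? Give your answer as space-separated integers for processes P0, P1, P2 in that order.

Op 1: fork(P0) -> P1. 2 ppages; refcounts: pp0:2 pp1:2
Op 2: write(P1, v1, 165). refcount(pp1)=2>1 -> COPY to pp2. 3 ppages; refcounts: pp0:2 pp1:1 pp2:1
Op 3: write(P1, v0, 134). refcount(pp0)=2>1 -> COPY to pp3. 4 ppages; refcounts: pp0:1 pp1:1 pp2:1 pp3:1
Op 4: read(P0, v1) -> 12. No state change.
Op 5: write(P1, v1, 167). refcount(pp2)=1 -> write in place. 4 ppages; refcounts: pp0:1 pp1:1 pp2:1 pp3:1
Op 6: read(P0, v1) -> 12. No state change.
Op 7: read(P1, v1) -> 167. No state change.
Op 8: fork(P1) -> P2. 4 ppages; refcounts: pp0:1 pp1:1 pp2:2 pp3:2
P0: v0 -> pp0 = 45
P1: v0 -> pp3 = 134
P2: v0 -> pp3 = 134

Answer: 45 134 134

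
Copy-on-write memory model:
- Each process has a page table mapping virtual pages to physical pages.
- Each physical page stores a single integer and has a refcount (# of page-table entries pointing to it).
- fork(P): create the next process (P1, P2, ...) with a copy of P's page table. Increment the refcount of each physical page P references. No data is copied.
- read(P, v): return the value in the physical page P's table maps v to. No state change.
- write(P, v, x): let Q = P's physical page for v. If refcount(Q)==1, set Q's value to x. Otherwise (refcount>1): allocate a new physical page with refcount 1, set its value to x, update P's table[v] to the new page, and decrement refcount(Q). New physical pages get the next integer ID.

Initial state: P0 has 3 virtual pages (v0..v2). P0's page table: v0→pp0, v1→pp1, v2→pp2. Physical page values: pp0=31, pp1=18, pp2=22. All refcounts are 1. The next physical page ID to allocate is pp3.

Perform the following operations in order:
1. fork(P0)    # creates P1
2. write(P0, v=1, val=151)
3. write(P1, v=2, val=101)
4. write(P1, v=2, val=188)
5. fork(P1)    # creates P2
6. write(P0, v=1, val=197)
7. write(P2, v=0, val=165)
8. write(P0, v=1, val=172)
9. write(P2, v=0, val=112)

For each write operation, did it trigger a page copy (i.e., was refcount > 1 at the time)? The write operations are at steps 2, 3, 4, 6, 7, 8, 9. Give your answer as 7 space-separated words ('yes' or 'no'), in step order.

Op 1: fork(P0) -> P1. 3 ppages; refcounts: pp0:2 pp1:2 pp2:2
Op 2: write(P0, v1, 151). refcount(pp1)=2>1 -> COPY to pp3. 4 ppages; refcounts: pp0:2 pp1:1 pp2:2 pp3:1
Op 3: write(P1, v2, 101). refcount(pp2)=2>1 -> COPY to pp4. 5 ppages; refcounts: pp0:2 pp1:1 pp2:1 pp3:1 pp4:1
Op 4: write(P1, v2, 188). refcount(pp4)=1 -> write in place. 5 ppages; refcounts: pp0:2 pp1:1 pp2:1 pp3:1 pp4:1
Op 5: fork(P1) -> P2. 5 ppages; refcounts: pp0:3 pp1:2 pp2:1 pp3:1 pp4:2
Op 6: write(P0, v1, 197). refcount(pp3)=1 -> write in place. 5 ppages; refcounts: pp0:3 pp1:2 pp2:1 pp3:1 pp4:2
Op 7: write(P2, v0, 165). refcount(pp0)=3>1 -> COPY to pp5. 6 ppages; refcounts: pp0:2 pp1:2 pp2:1 pp3:1 pp4:2 pp5:1
Op 8: write(P0, v1, 172). refcount(pp3)=1 -> write in place. 6 ppages; refcounts: pp0:2 pp1:2 pp2:1 pp3:1 pp4:2 pp5:1
Op 9: write(P2, v0, 112). refcount(pp5)=1 -> write in place. 6 ppages; refcounts: pp0:2 pp1:2 pp2:1 pp3:1 pp4:2 pp5:1

yes yes no no yes no no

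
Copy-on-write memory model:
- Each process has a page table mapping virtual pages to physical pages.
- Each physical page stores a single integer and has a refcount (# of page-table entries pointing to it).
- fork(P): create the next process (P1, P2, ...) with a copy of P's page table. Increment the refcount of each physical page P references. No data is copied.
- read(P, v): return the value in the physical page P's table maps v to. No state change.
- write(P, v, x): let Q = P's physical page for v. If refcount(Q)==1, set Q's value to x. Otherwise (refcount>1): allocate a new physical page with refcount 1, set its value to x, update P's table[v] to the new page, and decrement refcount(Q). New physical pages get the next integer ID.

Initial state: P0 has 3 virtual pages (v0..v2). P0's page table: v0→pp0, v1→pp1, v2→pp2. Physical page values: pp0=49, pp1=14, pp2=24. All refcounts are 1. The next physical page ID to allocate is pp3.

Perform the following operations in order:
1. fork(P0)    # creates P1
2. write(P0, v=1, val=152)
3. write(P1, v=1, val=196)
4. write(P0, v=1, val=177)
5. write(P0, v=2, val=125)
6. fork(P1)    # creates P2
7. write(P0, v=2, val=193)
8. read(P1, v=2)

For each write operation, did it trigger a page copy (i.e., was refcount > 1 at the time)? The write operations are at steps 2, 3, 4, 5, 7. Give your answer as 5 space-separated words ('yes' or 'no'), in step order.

Op 1: fork(P0) -> P1. 3 ppages; refcounts: pp0:2 pp1:2 pp2:2
Op 2: write(P0, v1, 152). refcount(pp1)=2>1 -> COPY to pp3. 4 ppages; refcounts: pp0:2 pp1:1 pp2:2 pp3:1
Op 3: write(P1, v1, 196). refcount(pp1)=1 -> write in place. 4 ppages; refcounts: pp0:2 pp1:1 pp2:2 pp3:1
Op 4: write(P0, v1, 177). refcount(pp3)=1 -> write in place. 4 ppages; refcounts: pp0:2 pp1:1 pp2:2 pp3:1
Op 5: write(P0, v2, 125). refcount(pp2)=2>1 -> COPY to pp4. 5 ppages; refcounts: pp0:2 pp1:1 pp2:1 pp3:1 pp4:1
Op 6: fork(P1) -> P2. 5 ppages; refcounts: pp0:3 pp1:2 pp2:2 pp3:1 pp4:1
Op 7: write(P0, v2, 193). refcount(pp4)=1 -> write in place. 5 ppages; refcounts: pp0:3 pp1:2 pp2:2 pp3:1 pp4:1
Op 8: read(P1, v2) -> 24. No state change.

yes no no yes no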